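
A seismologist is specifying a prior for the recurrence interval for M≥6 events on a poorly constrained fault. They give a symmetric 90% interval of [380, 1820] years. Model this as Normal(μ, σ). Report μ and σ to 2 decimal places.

μ = 1100.00, σ = 437.73

A symmetric 90% interval runs μ ± z·σ with z = 1.645.
Half-width = 720, so σ = 720/1.645 = 437.73.
μ is the interval midpoint, 1100.00.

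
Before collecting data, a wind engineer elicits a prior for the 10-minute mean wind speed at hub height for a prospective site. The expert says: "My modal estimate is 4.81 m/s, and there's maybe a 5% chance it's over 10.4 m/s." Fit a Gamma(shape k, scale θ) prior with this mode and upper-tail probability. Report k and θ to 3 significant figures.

k ≈ 5.63, θ ≈ 1.04

Gamma(k,θ) with k>1 has mode (k−1)θ, so θ = 4.81/(k−1).
Need P(X < 10.4) = 0.95 with θ tied to k this way. Start at k = 2, θ = 4.81: P(X<10.4) ≈ 0.636.
Too low — raise k to concentrate. Iterating converges to k ≈ 5.63.
Then θ = 4.81/(5.63−1) ≈ 1.04.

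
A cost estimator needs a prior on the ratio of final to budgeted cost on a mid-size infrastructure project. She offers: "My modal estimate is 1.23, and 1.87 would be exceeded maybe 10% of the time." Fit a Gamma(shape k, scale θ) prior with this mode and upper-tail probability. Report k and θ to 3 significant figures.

Gamma(k,θ) with k>1 has mode (k−1)θ, so θ = 1.23/(k−1).
Need P(X < 1.87) = 0.9 with θ tied to k this way. Start at k = 2, θ = 1.23: P(X<1.87) ≈ 0.449.
Too low — raise k to concentrate. Iterating converges to k ≈ 11.6.
Then θ = 1.23/(11.6−1) ≈ 0.116.

k ≈ 11.6, θ ≈ 0.116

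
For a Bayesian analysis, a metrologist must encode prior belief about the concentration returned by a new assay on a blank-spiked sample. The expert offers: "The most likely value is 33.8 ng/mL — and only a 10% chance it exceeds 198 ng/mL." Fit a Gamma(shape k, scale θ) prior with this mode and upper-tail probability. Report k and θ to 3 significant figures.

k ≈ 1.55, θ ≈ 61.9

Gamma(k,θ) with k>1 has mode (k−1)θ, so θ = 33.8/(k−1).
Need P(X < 198) = 0.9 with θ tied to k this way. Start at k = 2, θ = 33.8: P(X<198) ≈ 0.980.
Too high — lower k to spread out. Iterating converges to k ≈ 1.55.
Then θ = 33.8/(1.55−1) ≈ 61.9.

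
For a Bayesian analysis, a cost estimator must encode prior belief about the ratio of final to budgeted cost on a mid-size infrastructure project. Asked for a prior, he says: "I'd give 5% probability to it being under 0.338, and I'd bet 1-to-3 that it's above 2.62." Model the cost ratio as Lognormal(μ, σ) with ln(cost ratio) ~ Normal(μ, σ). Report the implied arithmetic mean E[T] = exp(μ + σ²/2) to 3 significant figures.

E[T] ≈ 2.13

If T ~ Lognormal(μ,σ) then ln T ~ Normal(μ,σ), so the p-quantile of ln T is μ + z_p·σ.
ln(0.338) = -1.085 and ln(2.62) = 0.9632; z_{0.05} = -1.645, z_{0.75} = 0.6745.
σ = (0.9632 − -1.085)/(0.6745 − (-1.645)) = 0.883.
μ = -1.085 − (-1.645)·0.883 = 0.368.
E[T] = exp(μ + σ²/2) = exp(0.368 + 0.3898) = 2.13.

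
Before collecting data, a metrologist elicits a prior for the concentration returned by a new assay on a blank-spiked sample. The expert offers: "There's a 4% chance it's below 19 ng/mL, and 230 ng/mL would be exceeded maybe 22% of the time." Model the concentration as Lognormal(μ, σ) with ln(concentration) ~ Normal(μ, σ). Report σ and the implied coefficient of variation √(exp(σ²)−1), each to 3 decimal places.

If T ~ Lognormal(μ,σ) then ln T ~ Normal(μ,σ), so the p-quantile of ln T is μ + z_p·σ.
ln(19) = 2.944 and ln(230) = 5.438; z_{0.04} = -1.751, z_{0.78} = 0.7722.
σ = (5.438 − 2.944)/(0.7722 − (-1.751)) = 0.988.
μ = 2.944 − (-1.751)·0.988 = 4.675.
CV = √(exp(σ²)−1) = √(exp(0.9770)−1) = 1.287.

σ ≈ 0.988, CV ≈ 1.287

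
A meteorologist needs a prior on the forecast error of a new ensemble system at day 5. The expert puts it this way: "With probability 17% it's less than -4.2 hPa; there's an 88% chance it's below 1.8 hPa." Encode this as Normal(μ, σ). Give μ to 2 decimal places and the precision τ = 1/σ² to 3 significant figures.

μ = -1.51, τ = 0.126

The p-quantile of Normal(μ,σ) is μ + z_p·σ, with z_{0.17} = -0.9542 and z_{0.88} = 1.175.
Eliminate σ: μ = (z₂·x₁ − z₁·x₂)/(z₂ − z₁) = (1.175·-4.2 − (-0.9542)·1.8)/2.129 = -1.51.
Then σ = (x₂ − x₁)/(z₂ − z₁) = (1.8 − -4.2)/2.129 = 2.82.
Precision τ = 1/σ² = 1/2.818² = 0.126.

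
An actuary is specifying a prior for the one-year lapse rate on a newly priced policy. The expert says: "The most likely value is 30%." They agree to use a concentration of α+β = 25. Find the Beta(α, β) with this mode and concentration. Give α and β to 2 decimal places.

For α,β > 1 the Beta mode is (α−1)/(α+β−2). With α+β = 25, the mode is (α−1)/23.
Set (α−1)/23 = 0.3 → α = 1 + 0.3·23 = 7.90.
β = 25 − α = 17.10.

α = 7.90, β = 17.10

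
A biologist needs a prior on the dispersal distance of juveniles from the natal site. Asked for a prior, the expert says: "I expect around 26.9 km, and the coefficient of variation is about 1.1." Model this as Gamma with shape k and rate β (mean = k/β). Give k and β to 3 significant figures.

k ≈ 0.826, β ≈ 0.0307

For Gamma(k, rate β): mean = k/β, variance = k/β², so CV = 1/√k.
CV = 1.1, hence k = 1/CV² = 0.826.
Then β = k/mean = 0.826/26.9 = 0.0307.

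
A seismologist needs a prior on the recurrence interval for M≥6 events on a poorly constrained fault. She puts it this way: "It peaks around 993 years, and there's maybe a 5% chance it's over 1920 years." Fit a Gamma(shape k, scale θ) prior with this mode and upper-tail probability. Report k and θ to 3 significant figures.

Gamma(k,θ) with k>1 has mode (k−1)θ, so θ = 993/(k−1).
Need P(X < 1920) = 0.95 with θ tied to k this way. Start at k = 2, θ = 993: P(X<1920) ≈ 0.576.
Too low — raise k to concentrate. Iterating converges to k ≈ 7.39.
Then θ = 993/(7.39−1) ≈ 155.

k ≈ 7.39, θ ≈ 155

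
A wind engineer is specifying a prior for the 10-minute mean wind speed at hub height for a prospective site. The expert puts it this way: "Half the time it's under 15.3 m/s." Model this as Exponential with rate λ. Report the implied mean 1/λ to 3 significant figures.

mean ≈ 22.1 m/s

Exponential median = ln 2 / λ, so λ = ln 2 / 15.3 = 0.0453.
Mean = 1/λ = 22.1 m/s.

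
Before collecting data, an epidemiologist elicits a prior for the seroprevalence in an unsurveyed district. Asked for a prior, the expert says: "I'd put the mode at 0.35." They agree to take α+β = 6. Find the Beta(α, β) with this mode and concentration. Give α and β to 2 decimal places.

α = 2.40, β = 3.60

For α,β > 1 the Beta mode is (α−1)/(α+β−2). With α+β = 6, the mode is (α−1)/4.
Set (α−1)/4 = 0.35 → α = 1 + 0.35·4 = 2.40.
β = 6 − α = 3.60.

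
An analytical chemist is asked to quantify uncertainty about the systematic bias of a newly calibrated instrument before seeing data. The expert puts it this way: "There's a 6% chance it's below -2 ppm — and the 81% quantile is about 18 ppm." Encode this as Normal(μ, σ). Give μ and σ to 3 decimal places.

For Normal(μ,σ), the p-quantile is μ + z_p·σ. Here z_{0.06} = -1.555, z_{0.81} = 0.8779.
So -2 = μ − 1.555σ and 18 = μ + 0.8779σ.
Subtracting: σ = (18 − -2)/(0.8779 − (-1.555)) = 8.221.
Then μ = -2 − (-1.555)·8.221 = 10.782.

μ = 10.782, σ = 8.221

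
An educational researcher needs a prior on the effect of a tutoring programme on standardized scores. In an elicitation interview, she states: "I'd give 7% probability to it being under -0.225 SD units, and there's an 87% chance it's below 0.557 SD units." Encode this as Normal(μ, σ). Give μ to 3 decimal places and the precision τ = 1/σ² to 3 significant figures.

For Normal(μ,σ), the p-quantile is μ + z_p·σ. Here z_{0.07} = -1.476, z_{0.87} = 1.126.
So -0.225 = μ − 1.476σ and 0.557 = μ + 1.126σ.
Subtracting: σ = (0.557 − -0.225)/(1.126 − (-1.476)) = 0.301.
Then μ = -0.225 − (-1.476)·0.301 = 0.219.
Precision τ = 1/σ² = 1/0.3005² = 11.1.

μ = 0.219, τ = 11.1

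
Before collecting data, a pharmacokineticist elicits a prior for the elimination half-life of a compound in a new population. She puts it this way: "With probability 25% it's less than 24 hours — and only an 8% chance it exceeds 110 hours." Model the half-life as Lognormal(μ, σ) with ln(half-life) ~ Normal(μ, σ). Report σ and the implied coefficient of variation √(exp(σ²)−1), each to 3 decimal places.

σ ≈ 0.732, CV ≈ 0.842

If T ~ Lognormal(μ,σ) then ln T ~ Normal(μ,σ), so the p-quantile of ln T is μ + z_p·σ.
ln(24) = 3.178 and ln(110) = 4.7; z_{0.25} = -0.6745, z_{0.92} = 1.405.
σ = (4.7 − 3.178)/(1.405 − (-0.6745)) = 0.732.
μ = 3.178 − (-0.6745)·0.732 = 3.672.
CV = √(exp(σ²)−1) = √(exp(0.5360)−1) = 0.842.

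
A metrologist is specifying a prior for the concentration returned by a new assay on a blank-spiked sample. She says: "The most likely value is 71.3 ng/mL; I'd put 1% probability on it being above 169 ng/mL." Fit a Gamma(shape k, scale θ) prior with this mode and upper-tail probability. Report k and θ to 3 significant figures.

Gamma(k,θ) with k>1 has mode (k−1)θ, so θ = 71.3/(k−1).
Need P(X < 169) = 0.99 with θ tied to k this way. Start at k = 2, θ = 71.3: P(X<169) ≈ 0.685.
Too low — raise k to concentrate. Iterating converges to k ≈ 7.37.
Then θ = 71.3/(7.37−1) ≈ 11.2.

k ≈ 7.37, θ ≈ 11.2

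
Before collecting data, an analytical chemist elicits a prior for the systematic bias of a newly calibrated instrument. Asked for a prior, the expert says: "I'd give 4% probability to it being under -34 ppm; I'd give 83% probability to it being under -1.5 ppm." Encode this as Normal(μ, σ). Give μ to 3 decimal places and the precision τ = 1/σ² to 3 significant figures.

μ = -12.965, τ = 0.00693

The p-quantile of Normal(μ,σ) is μ + z_p·σ, with z_{0.04} = -1.751 and z_{0.83} = 0.9542.
Eliminate σ: μ = (z₂·x₁ − z₁·x₂)/(z₂ − z₁) = (0.9542·-34 − (-1.751)·-1.5)/2.705 = -12.965.
Then σ = (x₂ − x₁)/(z₂ − z₁) = (-1.5 − -34)/2.705 = 12.015.
Precision τ = 1/σ² = 1/12.02² = 0.00693.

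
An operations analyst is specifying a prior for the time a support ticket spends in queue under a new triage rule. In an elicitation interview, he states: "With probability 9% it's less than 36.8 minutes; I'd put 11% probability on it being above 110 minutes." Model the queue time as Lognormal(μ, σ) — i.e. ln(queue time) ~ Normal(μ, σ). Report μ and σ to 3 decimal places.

μ ≈ 4.177, σ ≈ 0.427

If T ~ Lognormal(μ,σ) then ln T ~ Normal(μ,σ), so the p-quantile of ln T is μ + z_p·σ.
ln(36.8) = 3.605 and ln(110) = 4.7; z_{0.09} = -1.341, z_{0.89} = 1.227.
σ = (4.7 − 3.605)/(1.227 − (-1.341)) = 0.427.
μ = 3.605 − (-1.341)·0.427 = 4.177.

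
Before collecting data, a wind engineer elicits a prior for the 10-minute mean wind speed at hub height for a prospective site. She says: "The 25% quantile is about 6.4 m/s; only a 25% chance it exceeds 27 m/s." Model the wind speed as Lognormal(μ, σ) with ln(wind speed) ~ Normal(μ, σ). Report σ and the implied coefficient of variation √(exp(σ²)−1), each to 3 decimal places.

If T ~ Lognormal(μ,σ) then ln T ~ Normal(μ,σ), so the p-quantile of ln T is μ + z_p·σ.
ln(6.4) = 1.856 and ln(27) = 3.296; z_{0.25} = -0.6745, z_{0.75} = 0.6745.
σ = (3.296 − 1.856)/(0.6745 − (-0.6745)) = 1.067.
μ = 1.856 − (-0.6745)·1.067 = 2.576.
CV = √(exp(σ²)−1) = √(exp(1.1388)−1) = 1.457.

σ ≈ 1.067, CV ≈ 1.457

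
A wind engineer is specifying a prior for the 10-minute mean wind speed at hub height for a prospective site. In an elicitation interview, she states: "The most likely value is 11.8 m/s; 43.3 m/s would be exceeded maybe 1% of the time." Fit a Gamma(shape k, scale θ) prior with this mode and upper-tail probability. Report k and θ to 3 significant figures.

k ≈ 3.53, θ ≈ 4.66

Gamma(k,θ) with k>1 has mode (k−1)θ, so θ = 11.8/(k−1).
Need P(X < 43.3) = 0.99 with θ tied to k this way. Start at k = 2, θ = 11.8: P(X<43.3) ≈ 0.881.
Too low — raise k to concentrate. Iterating converges to k ≈ 3.53.
Then θ = 11.8/(3.53−1) ≈ 4.66.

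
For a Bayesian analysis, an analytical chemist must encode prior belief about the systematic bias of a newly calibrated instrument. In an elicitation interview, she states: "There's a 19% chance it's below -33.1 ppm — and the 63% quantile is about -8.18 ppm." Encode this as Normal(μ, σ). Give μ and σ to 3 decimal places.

For Normal(μ,σ), the p-quantile is μ + z_p·σ. Here z_{0.19} = -0.8779, z_{0.63} = 0.3319.
So -33.1 = μ − 0.8779σ and -8.18 = μ + 0.3319σ.
Subtracting: σ = (-8.18 − -33.1)/(0.3319 − (-0.8779)) = 20.599.
Then μ = -33.1 − (-0.8779)·20.599 = -15.016.

μ = -15.016, σ = 20.599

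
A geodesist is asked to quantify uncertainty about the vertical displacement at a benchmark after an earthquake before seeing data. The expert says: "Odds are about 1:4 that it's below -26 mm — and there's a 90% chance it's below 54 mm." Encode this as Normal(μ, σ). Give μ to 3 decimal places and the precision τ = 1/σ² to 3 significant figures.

μ = 5.712, τ = 0.000704

The p-quantile of Normal(μ,σ) is μ + z_p·σ, with z_{0.2} = -0.8416 and z_{0.9} = 1.282.
Eliminate σ: μ = (z₂·x₁ − z₁·x₂)/(z₂ − z₁) = (1.282·-26 − (-0.8416)·54)/2.123 = 5.712.
Then σ = (x₂ − x₁)/(z₂ − z₁) = (54 − -26)/2.123 = 37.679.
Precision τ = 1/σ² = 1/37.68² = 0.000704.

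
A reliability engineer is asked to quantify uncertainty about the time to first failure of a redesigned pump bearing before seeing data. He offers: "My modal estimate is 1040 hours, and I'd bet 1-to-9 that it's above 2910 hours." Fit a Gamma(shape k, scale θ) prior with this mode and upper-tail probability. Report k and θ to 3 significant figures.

k ≈ 2.8, θ ≈ 576

Gamma(k,θ) with k>1 has mode (k−1)θ, so θ = 1040/(k−1).
Need P(X < 2910) = 0.9 with θ tied to k this way. Start at k = 2, θ = 1040: P(X<2910) ≈ 0.769.
Too low — raise k to concentrate. Iterating converges to k ≈ 2.8.
Then θ = 1040/(2.8−1) ≈ 576.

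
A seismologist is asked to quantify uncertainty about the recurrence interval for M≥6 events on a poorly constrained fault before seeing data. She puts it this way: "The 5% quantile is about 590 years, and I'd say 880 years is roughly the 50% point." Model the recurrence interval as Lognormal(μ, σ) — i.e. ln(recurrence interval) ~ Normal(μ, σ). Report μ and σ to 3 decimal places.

If T ~ Lognormal(μ,σ) then ln T ~ Normal(μ,σ), so the p-quantile of ln T is μ + z_p·σ.
ln(590) = 6.38 and ln(880) = 6.78; z_{0.05} = -1.645, z_{0.5} = 0.
σ = (6.78 − 6.38)/(0 − (-1.645)) = 0.243.
μ = 6.38 − (-1.645)·0.243 = 6.780.

μ ≈ 6.780, σ ≈ 0.243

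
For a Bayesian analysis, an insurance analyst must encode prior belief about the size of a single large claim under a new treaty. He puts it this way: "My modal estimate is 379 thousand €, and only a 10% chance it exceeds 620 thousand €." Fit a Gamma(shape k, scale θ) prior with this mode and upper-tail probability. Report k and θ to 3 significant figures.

k ≈ 8.78, θ ≈ 48.7

Gamma(k,θ) with k>1 has mode (k−1)θ, so θ = 379/(k−1).
Need P(X < 620) = 0.9 with θ tied to k this way. Start at k = 2, θ = 379: P(X<620) ≈ 0.487.
Too low — raise k to concentrate. Iterating converges to k ≈ 8.78.
Then θ = 379/(8.78−1) ≈ 48.7.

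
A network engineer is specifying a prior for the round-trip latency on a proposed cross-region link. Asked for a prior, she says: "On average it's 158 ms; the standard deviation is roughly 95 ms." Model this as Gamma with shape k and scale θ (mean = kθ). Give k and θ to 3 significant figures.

k ≈ 2.77, θ ≈ 57.1

For Gamma(k, scale θ): mean = kθ, variance = kθ², so CV = 1/√k.
CV = SD/mean = 95/158 = 0.6013, hence k = 1/CV² = 2.77.
Then θ = mean/k = 158/2.77 = 57.1.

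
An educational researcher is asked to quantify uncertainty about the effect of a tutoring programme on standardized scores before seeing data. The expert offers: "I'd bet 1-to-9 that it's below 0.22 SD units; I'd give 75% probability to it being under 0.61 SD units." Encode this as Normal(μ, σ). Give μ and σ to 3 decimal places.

μ = 0.476, σ = 0.199

The p-quantile of Normal(μ,σ) is μ + z_p·σ, with z_{0.1} = -1.282 and z_{0.75} = 0.6745.
Eliminate σ: μ = (z₂·x₁ − z₁·x₂)/(z₂ − z₁) = (0.6745·0.22 − (-1.282)·0.61)/1.956 = 0.476.
Then σ = (x₂ − x₁)/(z₂ − z₁) = (0.61 − 0.22)/1.956 = 0.199.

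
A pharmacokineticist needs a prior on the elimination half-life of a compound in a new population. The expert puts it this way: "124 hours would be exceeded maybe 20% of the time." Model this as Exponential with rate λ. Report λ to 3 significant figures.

P(T > 124.0) = e^(−λ·124.0) = 0.2, so λ = −ln(0.2)/124.0 = 0.013.

λ ≈ 0.013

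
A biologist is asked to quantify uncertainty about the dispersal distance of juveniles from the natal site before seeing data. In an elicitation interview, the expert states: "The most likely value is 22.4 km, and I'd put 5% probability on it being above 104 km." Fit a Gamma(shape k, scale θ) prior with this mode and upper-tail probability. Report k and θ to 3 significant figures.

k ≈ 2.03, θ ≈ 21.7

Gamma(k,θ) with k>1 has mode (k−1)θ, so θ = 22.4/(k−1).
Need P(X < 104) = 0.95 with θ tied to k this way. Start at k = 2, θ = 22.4: P(X<104) ≈ 0.946.
Too low — raise k to concentrate. Iterating converges to k ≈ 2.03.
Then θ = 22.4/(2.03−1) ≈ 21.7.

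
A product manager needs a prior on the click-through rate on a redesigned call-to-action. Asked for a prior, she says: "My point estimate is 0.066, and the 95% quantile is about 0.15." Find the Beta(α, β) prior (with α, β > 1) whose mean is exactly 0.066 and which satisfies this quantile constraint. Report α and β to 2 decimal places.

With mean 0.066 fixed, write α = 0.066s, β = 0.934s where s = α+β.
Need P(θ < 0.15) = 0.95 under Beta(0.066s, 0.934s). Normal approximation: (q−m)/√(m(1−m)/s) ≈ z_{0.95} = 1.64, so s ≈ 0.066·0.934·(1.64)²/(0.15−0.066)² = 23.6.
At s = 23.6: P(θ<0.15) ≈ 0.930. Adjusting to match 0.95 gives s ≈ 31.58.
So α = 0.066·31.58 ≈ 2.08, β = 0.934·31.58 ≈ 29.50.

α ≈ 2.08, β ≈ 29.50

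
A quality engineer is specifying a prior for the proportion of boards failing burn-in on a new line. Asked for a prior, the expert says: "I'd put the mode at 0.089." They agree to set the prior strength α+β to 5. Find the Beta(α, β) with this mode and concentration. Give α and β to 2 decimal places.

For α,β > 1 the Beta mode is (α−1)/(α+β−2). With α+β = 5, the mode is (α−1)/3.
Set (α−1)/3 = 0.089 → α = 1 + 0.089·3 = 1.27.
β = 5 − α = 3.73.

α = 1.27, β = 3.73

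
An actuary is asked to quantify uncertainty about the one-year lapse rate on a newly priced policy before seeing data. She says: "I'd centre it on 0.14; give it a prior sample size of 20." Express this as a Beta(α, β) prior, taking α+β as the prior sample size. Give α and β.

α = 2.8, β = 17.2

Under the effective-sample-size interpretation, Beta(α, β) has prior mean α/(α+β) and prior sample size α+β.
So α+β = 20 and α/(α+β) = 0.14, giving α = 0.14·20 = 2.8 and β = 20 − 2.8 = 17.2.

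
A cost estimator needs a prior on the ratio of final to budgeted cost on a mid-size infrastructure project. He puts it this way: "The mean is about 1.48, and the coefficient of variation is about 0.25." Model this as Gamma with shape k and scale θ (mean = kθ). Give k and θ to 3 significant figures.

k ≈ 16, θ ≈ 0.0925

For Gamma(k, scale θ): mean = kθ, variance = kθ², so CV = 1/√k.
CV = 0.25, hence k = 1/CV² = 16.
Then θ = mean/k = 1.48/16 = 0.0925.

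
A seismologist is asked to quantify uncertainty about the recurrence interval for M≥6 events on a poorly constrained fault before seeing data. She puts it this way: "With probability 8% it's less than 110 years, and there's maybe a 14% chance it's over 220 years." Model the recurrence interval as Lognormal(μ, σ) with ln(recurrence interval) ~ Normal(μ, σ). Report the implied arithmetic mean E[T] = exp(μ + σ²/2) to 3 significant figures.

If T ~ Lognormal(μ,σ) then ln T ~ Normal(μ,σ), so the p-quantile of ln T is μ + z_p·σ.
ln(110) = 4.7 and ln(220) = 5.394; z_{0.08} = -1.405, z_{0.86} = 1.08.
σ = (5.394 − 4.7)/(1.08 − (-1.405)) = 0.279.
μ = 4.7 − (-1.405)·0.279 = 5.092.
E[T] = exp(μ + σ²/2) = exp(5.092 + 0.0389) = 169 years.

E[T] ≈ 169 years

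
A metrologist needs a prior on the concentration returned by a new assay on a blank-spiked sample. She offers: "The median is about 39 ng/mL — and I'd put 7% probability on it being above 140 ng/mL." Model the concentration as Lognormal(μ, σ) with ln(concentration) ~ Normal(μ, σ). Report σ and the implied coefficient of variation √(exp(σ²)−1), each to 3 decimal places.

If T ~ Lognormal(μ,σ) then ln T ~ Normal(μ,σ), so the p-quantile of ln T is μ + z_p·σ.
ln(39) = 3.664 and ln(140) = 4.942; z_{0.5} = 0, z_{0.93} = 1.476.
σ = (4.942 − 3.664)/(1.476 − (0)) = 0.866.
μ = 3.664 − (0)·0.866 = 3.664.
CV = √(exp(σ²)−1) = √(exp(0.7500)−1) = 1.057.

σ ≈ 0.866, CV ≈ 1.057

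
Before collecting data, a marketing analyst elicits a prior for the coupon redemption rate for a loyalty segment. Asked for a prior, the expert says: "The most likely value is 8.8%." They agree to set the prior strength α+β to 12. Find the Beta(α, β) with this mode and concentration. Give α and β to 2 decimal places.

For α,β > 1 the Beta mode is (α−1)/(α+β−2). With α+β = 12, the mode is (α−1)/10.
Set (α−1)/10 = 0.088 → α = 1 + 0.088·10 = 1.88.
β = 12 − α = 10.12.

α = 1.88, β = 10.12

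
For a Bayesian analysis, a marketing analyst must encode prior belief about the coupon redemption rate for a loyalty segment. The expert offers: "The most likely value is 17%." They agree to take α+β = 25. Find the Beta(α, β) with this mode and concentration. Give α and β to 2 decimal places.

For α,β > 1 the Beta mode is (α−1)/(α+β−2). With α+β = 25, the mode is (α−1)/23.
Set (α−1)/23 = 0.17 → α = 1 + 0.17·23 = 4.91.
β = 25 − α = 20.09.

α = 4.91, β = 20.09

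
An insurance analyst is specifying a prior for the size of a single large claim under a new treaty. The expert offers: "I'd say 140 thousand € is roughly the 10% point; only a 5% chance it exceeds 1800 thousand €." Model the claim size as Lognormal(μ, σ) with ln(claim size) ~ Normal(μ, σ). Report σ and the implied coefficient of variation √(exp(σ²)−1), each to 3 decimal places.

If T ~ Lognormal(μ,σ) then ln T ~ Normal(μ,σ), so the p-quantile of ln T is μ + z_p·σ.
ln(140) = 4.942 and ln(1800) = 7.496; z_{0.1} = -1.282, z_{0.95} = 1.645.
σ = (7.496 − 4.942)/(1.645 − (-1.282)) = 0.873.
μ = 4.942 − (-1.282)·0.873 = 6.060.
CV = √(exp(σ²)−1) = √(exp(0.7616)−1) = 1.069.

σ ≈ 0.873, CV ≈ 1.069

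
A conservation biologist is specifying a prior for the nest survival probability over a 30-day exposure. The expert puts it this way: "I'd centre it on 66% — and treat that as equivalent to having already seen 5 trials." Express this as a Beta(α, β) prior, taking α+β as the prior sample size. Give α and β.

α = 3.3, β = 1.7

Under the effective-sample-size interpretation, Beta(α, β) has prior mean α/(α+β) and prior sample size α+β.
So α+β = 5 and α/(α+β) = 0.66, giving α = 0.66·5 = 3.3 and β = 5 − 3.3 = 1.7.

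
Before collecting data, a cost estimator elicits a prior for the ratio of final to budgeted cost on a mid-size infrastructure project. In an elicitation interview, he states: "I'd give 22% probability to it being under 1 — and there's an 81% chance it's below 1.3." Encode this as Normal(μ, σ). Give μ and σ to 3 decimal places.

μ = 1.140, σ = 0.182

The p-quantile of Normal(μ,σ) is μ + z_p·σ, with z_{0.22} = -0.7722 and z_{0.81} = 0.8779.
Eliminate σ: μ = (z₂·x₁ − z₁·x₂)/(z₂ − z₁) = (0.8779·1 − (-0.7722)·1.3)/1.65 = 1.140.
Then σ = (x₂ − x₁)/(z₂ − z₁) = (1.3 − 1)/1.65 = 0.182.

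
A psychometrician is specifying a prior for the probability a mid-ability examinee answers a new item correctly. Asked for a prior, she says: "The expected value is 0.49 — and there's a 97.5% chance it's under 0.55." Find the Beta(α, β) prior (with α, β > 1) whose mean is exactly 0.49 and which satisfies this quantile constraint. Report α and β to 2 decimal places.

With mean 0.49 fixed, write α = 0.49s, β = 0.51s where s = α+β.
Need P(θ < 0.55) = 0.975 under Beta(0.49s, 0.51s). Normal approximation: (q−m)/√(m(1−m)/s) ≈ z_{0.975} = 1.96, so s ≈ 0.49·0.51·(1.96)²/(0.55−0.49)² = 266.7.
At s = 266.7: P(θ<0.55) ≈ 0.975. Adjusting to match 0.975 gives s ≈ 265.87.
So α = 0.49·265.87 ≈ 130.28, β = 0.51·265.87 ≈ 135.59.

α ≈ 130.28, β ≈ 135.59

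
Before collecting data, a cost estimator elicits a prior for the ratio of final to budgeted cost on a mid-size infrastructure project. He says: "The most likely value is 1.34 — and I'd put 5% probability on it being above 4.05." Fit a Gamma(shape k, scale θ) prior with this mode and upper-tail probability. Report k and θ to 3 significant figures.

k ≈ 3.16, θ ≈ 0.619

Gamma(k,θ) with k>1 has mode (k−1)θ, so θ = 1.34/(k−1).
Need P(X < 4.05) = 0.95 with θ tied to k this way. Start at k = 2, θ = 1.34: P(X<4.05) ≈ 0.804.
Too low — raise k to concentrate. Iterating converges to k ≈ 3.16.
Then θ = 1.34/(3.16−1) ≈ 0.619.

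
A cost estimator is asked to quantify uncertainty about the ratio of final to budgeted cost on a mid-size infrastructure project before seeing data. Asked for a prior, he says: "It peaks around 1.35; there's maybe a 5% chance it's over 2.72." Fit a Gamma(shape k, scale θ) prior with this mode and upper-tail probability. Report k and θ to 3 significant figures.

Gamma(k,θ) with k>1 has mode (k−1)θ, so θ = 1.35/(k−1).
Need P(X < 2.72) = 0.95 with θ tied to k this way. Start at k = 2, θ = 1.35: P(X<2.72) ≈ 0.598.
Too low — raise k to concentrate. Iterating converges to k ≈ 6.64.
Then θ = 1.35/(6.64−1) ≈ 0.239.

k ≈ 6.64, θ ≈ 0.239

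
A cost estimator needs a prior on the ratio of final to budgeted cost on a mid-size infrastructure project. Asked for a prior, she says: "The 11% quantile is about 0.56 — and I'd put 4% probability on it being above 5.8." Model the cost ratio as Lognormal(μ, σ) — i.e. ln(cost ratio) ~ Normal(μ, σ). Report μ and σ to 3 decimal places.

μ ≈ 0.383, σ ≈ 0.785

If T ~ Lognormal(μ,σ) then ln T ~ Normal(μ,σ), so the p-quantile of ln T is μ + z_p·σ.
ln(0.56) = -0.5798 and ln(5.8) = 1.758; z_{0.11} = -1.227, z_{0.96} = 1.751.
σ = (1.758 − -0.5798)/(1.751 − (-1.227)) = 0.785.
μ = -0.5798 − (-1.227)·0.785 = 0.383.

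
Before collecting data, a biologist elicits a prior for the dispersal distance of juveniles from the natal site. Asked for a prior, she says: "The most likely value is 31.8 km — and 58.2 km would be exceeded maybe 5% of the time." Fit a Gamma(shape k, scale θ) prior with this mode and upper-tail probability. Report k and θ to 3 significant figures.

k ≈ 8.62, θ ≈ 4.17

Gamma(k,θ) with k>1 has mode (k−1)θ, so θ = 31.8/(k−1).
Need P(X < 58.2) = 0.95 with θ tied to k this way. Start at k = 2, θ = 31.8: P(X<58.2) ≈ 0.546.
Too low — raise k to concentrate. Iterating converges to k ≈ 8.62.
Then θ = 31.8/(8.62−1) ≈ 4.17.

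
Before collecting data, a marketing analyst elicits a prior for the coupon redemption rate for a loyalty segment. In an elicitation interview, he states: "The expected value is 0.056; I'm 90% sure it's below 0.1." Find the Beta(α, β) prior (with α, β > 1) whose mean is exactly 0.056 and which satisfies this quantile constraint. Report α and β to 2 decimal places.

α ≈ 2.74, β ≈ 46.27

With mean 0.056 fixed, write α = 0.056s, β = 0.944s where s = α+β.
Need P(θ < 0.1) = 0.9 under Beta(0.056s, 0.944s). Normal approximation: (q−m)/√(m(1−m)/s) ≈ z_{0.9} = 1.28, so s ≈ 0.056·0.944·(1.28)²/(0.1−0.056)² = 44.8.
At s = 44.8: P(θ<0.1) ≈ 0.893. Adjusting to match 0.9 gives s ≈ 49.02.
So α = 0.056·49.02 ≈ 2.74, β = 0.944·49.02 ≈ 46.27.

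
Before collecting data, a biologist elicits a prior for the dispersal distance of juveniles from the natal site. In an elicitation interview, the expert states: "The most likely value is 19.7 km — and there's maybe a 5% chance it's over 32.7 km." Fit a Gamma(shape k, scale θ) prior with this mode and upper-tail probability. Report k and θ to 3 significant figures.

k ≈ 11.9, θ ≈ 1.81

Gamma(k,θ) with k>1 has mode (k−1)θ, so θ = 19.7/(k−1).
Need P(X < 32.7) = 0.95 with θ tied to k this way. Start at k = 2, θ = 19.7: P(X<32.7) ≈ 0.494.
Too low — raise k to concentrate. Iterating converges to k ≈ 11.9.
Then θ = 19.7/(11.9−1) ≈ 1.81.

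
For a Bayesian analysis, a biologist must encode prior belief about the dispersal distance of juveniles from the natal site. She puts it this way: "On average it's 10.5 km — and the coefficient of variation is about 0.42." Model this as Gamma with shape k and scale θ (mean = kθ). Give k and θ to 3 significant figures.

For Gamma(k, scale θ): mean = kθ, variance = kθ², so CV = 1/√k.
CV = 0.42, hence k = 1/CV² = 5.67.
Then θ = mean/k = 10.5/5.67 = 1.85.

k ≈ 5.67, θ ≈ 1.85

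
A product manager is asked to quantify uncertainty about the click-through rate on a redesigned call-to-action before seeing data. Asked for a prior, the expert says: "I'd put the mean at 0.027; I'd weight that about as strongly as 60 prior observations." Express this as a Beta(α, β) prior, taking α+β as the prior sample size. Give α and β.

Under the effective-sample-size interpretation, Beta(α, β) has prior mean α/(α+β) and prior sample size α+β.
So α+β = 60 and α/(α+β) = 0.027, giving α = 0.027·60 = 1.62 and β = 60 − 1.62 = 58.38.

α = 1.62, β = 58.38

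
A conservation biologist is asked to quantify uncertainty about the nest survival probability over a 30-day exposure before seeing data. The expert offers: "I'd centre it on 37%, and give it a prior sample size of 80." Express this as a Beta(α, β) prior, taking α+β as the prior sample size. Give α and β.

α = 29.6, β = 50.4

Under the effective-sample-size interpretation, Beta(α, β) has prior mean α/(α+β) and prior sample size α+β.
So α+β = 80 and α/(α+β) = 0.37, giving α = 0.37·80 = 29.6 and β = 80 − 29.6 = 50.4.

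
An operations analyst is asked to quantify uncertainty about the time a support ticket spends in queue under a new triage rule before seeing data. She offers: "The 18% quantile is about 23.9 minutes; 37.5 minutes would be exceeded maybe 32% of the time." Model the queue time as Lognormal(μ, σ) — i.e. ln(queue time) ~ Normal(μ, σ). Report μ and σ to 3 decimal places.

μ ≈ 3.472, σ ≈ 0.326

If T ~ Lognormal(μ,σ) then ln T ~ Normal(μ,σ), so the p-quantile of ln T is μ + z_p·σ.
ln(23.9) = 3.174 and ln(37.5) = 3.624; z_{0.18} = -0.9154, z_{0.68} = 0.4677.
σ = (3.624 − 3.174)/(0.4677 − (-0.9154)) = 0.326.
μ = 3.174 − (-0.9154)·0.326 = 3.472.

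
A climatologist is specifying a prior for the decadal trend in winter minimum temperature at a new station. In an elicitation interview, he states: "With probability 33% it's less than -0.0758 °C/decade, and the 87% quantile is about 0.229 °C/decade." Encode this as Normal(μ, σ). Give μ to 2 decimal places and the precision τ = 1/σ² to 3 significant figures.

For Normal(μ,σ), the p-quantile is μ + z_p·σ. Here z_{0.33} = -0.4399, z_{0.87} = 1.126.
So -0.0758 = μ − 0.4399σ and 0.229 = μ + 1.126σ.
Subtracting: σ = (0.229 − -0.0758)/(1.126 − (-0.4399)) = 0.19.
Then μ = -0.0758 − (-0.4399)·0.19 = 0.01.
Precision τ = 1/σ² = 1/0.1946² = 26.4.

μ = 0.01, τ = 26.4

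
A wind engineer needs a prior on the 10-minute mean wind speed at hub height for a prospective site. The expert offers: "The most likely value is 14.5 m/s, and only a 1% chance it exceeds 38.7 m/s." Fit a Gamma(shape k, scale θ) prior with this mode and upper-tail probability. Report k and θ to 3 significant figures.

k ≈ 5.8, θ ≈ 3.02

Gamma(k,θ) with k>1 has mode (k−1)θ, so θ = 14.5/(k−1).
Need P(X < 38.7) = 0.99 with θ tied to k this way. Start at k = 2, θ = 14.5: P(X<38.7) ≈ 0.746.
Too low — raise k to concentrate. Iterating converges to k ≈ 5.8.
Then θ = 14.5/(5.8−1) ≈ 3.02.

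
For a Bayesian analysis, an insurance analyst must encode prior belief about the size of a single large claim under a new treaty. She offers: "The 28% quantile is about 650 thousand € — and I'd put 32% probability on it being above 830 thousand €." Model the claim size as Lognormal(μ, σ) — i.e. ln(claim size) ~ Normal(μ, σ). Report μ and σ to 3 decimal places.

μ ≈ 6.613, σ ≈ 0.233

If T ~ Lognormal(μ,σ) then ln T ~ Normal(μ,σ), so the p-quantile of ln T is μ + z_p·σ.
ln(650) = 6.477 and ln(830) = 6.721; z_{0.28} = -0.5828, z_{0.68} = 0.4677.
σ = (6.721 − 6.477)/(0.4677 − (-0.5828)) = 0.233.
μ = 6.477 − (-0.5828)·0.233 = 6.613.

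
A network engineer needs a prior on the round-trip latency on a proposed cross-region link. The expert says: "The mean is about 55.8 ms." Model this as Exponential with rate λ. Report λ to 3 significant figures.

Exponential mean = 1/λ, so λ = 1/55.8 = 0.0179.

λ ≈ 0.0179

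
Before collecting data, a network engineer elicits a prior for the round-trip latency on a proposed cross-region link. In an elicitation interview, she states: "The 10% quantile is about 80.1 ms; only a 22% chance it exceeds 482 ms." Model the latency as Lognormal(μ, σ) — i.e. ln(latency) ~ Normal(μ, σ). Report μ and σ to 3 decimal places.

μ ≈ 5.503, σ ≈ 0.874

If T ~ Lognormal(μ,σ) then ln T ~ Normal(μ,σ), so the p-quantile of ln T is μ + z_p·σ.
ln(80.1) = 4.383 and ln(482) = 6.178; z_{0.1} = -1.282, z_{0.78} = 0.7722.
σ = (6.178 − 4.383)/(0.7722 − (-1.282)) = 0.874.
μ = 4.383 − (-1.282)·0.874 = 5.503.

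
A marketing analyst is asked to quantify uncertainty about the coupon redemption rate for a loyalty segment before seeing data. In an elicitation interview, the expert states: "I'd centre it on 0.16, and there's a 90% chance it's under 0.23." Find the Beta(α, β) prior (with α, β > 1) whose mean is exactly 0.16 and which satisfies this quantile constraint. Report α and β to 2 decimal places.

α ≈ 7.67, β ≈ 40.29

With mean 0.16 fixed, write α = 0.16s, β = 0.84s where s = α+β.
Need P(θ < 0.23) = 0.9 under Beta(0.16s, 0.84s). Normal approximation: (q−m)/√(m(1−m)/s) ≈ z_{0.9} = 1.28, so s ≈ 0.16·0.84·(1.28)²/(0.23−0.16)² = 45.0.
At s = 45.0: P(θ<0.23) ≈ 0.894. Adjusting to match 0.9 gives s ≈ 47.97.
So α = 0.16·47.97 ≈ 7.67, β = 0.84·47.97 ≈ 40.29.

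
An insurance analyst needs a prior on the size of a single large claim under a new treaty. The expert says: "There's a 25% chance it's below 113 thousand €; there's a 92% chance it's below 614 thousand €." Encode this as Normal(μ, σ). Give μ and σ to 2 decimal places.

For Normal(μ,σ), the p-quantile is μ + z_p·σ. Here z_{0.25} = -0.6745, z_{0.92} = 1.405.
So 113 = μ − 0.6745σ and 614 = μ + 1.405σ.
Subtracting: σ = (614 − 113)/(1.405 − (-0.6745)) = 240.92.
Then μ = 113 − (-0.6745)·240.92 = 275.50.

μ = 275.50, σ = 240.92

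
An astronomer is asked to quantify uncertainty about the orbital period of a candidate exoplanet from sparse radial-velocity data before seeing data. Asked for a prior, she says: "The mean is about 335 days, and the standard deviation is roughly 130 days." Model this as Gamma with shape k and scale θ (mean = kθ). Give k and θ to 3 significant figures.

For Gamma(k, scale θ): mean = kθ, variance = kθ², so CV = 1/√k.
CV = SD/mean = 130/335 = 0.3881, hence k = 1/CV² = 6.64.
Then θ = mean/k = 335/6.64 = 50.4.

k ≈ 6.64, θ ≈ 50.4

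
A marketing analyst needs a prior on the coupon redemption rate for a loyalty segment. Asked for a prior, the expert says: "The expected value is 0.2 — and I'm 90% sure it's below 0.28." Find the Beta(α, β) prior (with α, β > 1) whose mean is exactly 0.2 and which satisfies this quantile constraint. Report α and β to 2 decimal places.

α ≈ 8.67, β ≈ 34.69

With mean 0.2 fixed, write α = 0.2s, β = 0.8s where s = α+β.
Need P(θ < 0.28) = 0.9 under Beta(0.2s, 0.8s). Normal approximation: (q−m)/√(m(1−m)/s) ≈ z_{0.9} = 1.28, so s ≈ 0.2·0.8·(1.28)²/(0.28−0.2)² = 41.1.
At s = 41.1: P(θ<0.28) ≈ 0.894. Adjusting to match 0.9 gives s ≈ 43.37.
So α = 0.2·43.37 ≈ 8.67, β = 0.8·43.37 ≈ 34.69.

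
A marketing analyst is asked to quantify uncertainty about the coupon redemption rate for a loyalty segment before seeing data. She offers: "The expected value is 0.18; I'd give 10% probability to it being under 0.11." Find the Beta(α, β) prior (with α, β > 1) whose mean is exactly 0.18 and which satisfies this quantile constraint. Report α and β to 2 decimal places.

α ≈ 7.93, β ≈ 36.12

With mean 0.18 fixed, write α = 0.18s, β = 0.82s where s = α+β.
Need P(θ < 0.11) = 0.1 under Beta(0.18s, 0.82s). Normal approximation: (q−m)/√(m(1−m)/s) ≈ z_{0.1} = -1.28, so s ≈ 0.18·0.82·(-1.28)²/(0.11−0.18)² = 49.5.
At s = 49.5: P(θ<0.11) ≈ 0.085. Adjusting to match 0.1 gives s ≈ 44.05.
So α = 0.18·44.05 ≈ 7.93, β = 0.82·44.05 ≈ 36.12.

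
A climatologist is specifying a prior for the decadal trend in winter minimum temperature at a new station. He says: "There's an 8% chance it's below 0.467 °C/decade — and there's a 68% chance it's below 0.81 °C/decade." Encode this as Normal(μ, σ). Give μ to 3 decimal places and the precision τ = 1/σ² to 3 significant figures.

μ = 0.724, τ = 29.8

The p-quantile of Normal(μ,σ) is μ + z_p·σ, with z_{0.08} = -1.405 and z_{0.68} = 0.4677.
Eliminate σ: μ = (z₂·x₁ − z₁·x₂)/(z₂ − z₁) = (0.4677·0.467 − (-1.405)·0.81)/1.873 = 0.724.
Then σ = (x₂ − x₁)/(z₂ − z₁) = (0.81 − 0.467)/1.873 = 0.183.
Precision τ = 1/σ² = 1/0.1832² = 29.8.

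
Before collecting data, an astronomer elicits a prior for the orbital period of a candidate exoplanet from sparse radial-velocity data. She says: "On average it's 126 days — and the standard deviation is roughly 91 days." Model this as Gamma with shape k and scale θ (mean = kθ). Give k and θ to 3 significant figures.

For Gamma(k, scale θ): mean = kθ, variance = kθ², so CV = 1/√k.
CV = SD/mean = 91/126 = 0.7222, hence k = 1/CV² = 1.92.
Then θ = mean/k = 126/1.92 = 65.7.

k ≈ 1.92, θ ≈ 65.7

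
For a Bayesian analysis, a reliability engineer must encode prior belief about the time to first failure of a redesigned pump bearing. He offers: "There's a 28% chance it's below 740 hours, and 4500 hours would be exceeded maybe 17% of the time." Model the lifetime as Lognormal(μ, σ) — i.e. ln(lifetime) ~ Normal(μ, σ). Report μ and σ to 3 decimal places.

If T ~ Lognormal(μ,σ) then ln T ~ Normal(μ,σ), so the p-quantile of ln T is μ + z_p·σ.
ln(740) = 6.607 and ln(4500) = 8.412; z_{0.28} = -0.5828, z_{0.83} = 0.9542.
σ = (8.412 − 6.607)/(0.9542 − (-0.5828)) = 1.174.
μ = 6.607 − (-0.5828)·1.174 = 7.291.

μ ≈ 7.291, σ ≈ 1.174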